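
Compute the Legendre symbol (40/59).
(40/59) = 40^{29} mod 59 = -1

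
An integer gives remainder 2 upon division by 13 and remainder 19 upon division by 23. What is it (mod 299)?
M = 13 × 23 = 299. M₁ = 23, y₁ ≡ 4 (mod 13). M₂ = 13, y₂ ≡ 16 (mod 23). y = 2×23×4 + 19×13×16 ≡ 249 (mod 299). The smallest positive such number is 249.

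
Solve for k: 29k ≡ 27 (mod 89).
4

Since gcd(29, 89) = 1 divides 27, a solution exists.
Multiply both sides by the inverse of 29 mod 89:
  29^(-1) mod 89 = 43
  x ≡ 43 × 27 ≡ 1161 ≡ 4 (mod 89)
Verification: 29 × 4 = 116 = 1 × 89 + 27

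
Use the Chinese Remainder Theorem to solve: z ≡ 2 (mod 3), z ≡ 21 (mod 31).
M = 3 × 31 = 93. M₁ = 31, y₁ ≡ 1 (mod 3). M₂ = 3, y₂ ≡ 21 (mod 31). z = 2×31×1 + 21×3×21 ≡ 83 (mod 93)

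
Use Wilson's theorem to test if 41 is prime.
(40)! mod 41 = 40. Since 40 ≡ -1 (mod 41), 41 is prime.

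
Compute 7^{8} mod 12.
1

Using successive squaring:
Binary expansion of 8: 1000
Powers of 7 mod 12 (each is the square of the previous):
  7^1 ≡ 7 (mod 12)
  7^2 ≡ 7² = 49 ≡ 1 (mod 12)
  7^4 ≡ 1² = 1 ≡ 1 (mod 12)
  7^8 ≡ 1² = 1 ≡ 1 (mod 12)
8 is a power of 2, so 7^8 is the last square: ≡ 1 (mod 12)
Result: 7^8 ≡ 1 (mod 12)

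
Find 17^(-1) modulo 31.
11

Using Extended Euclidean Algorithm:
gcd(17, 31) = 1
Bezout coefficients: 17 × 11 + 31 × -6 = 1
So 17 × 11 ≡ 1 (mod 31)
The inverse is 11 mod 31 = 11
Verification: 17 × 11 = 187 = 6 × 31 + 1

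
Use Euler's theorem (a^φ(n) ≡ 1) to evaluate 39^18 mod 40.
By Euler: 39^{16} ≡ 1 (mod 40) since gcd(39, 40) = 1. 18 = 1×16 + 2. So 39^{18} ≡ 39^{2} ≡ 1 (mod 40)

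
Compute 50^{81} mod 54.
26

Using successive squaring:
Binary expansion of 81: 1010001
Powers of 50 mod 54 (each is the square of the previous):
  50^1 ≡ 50 (mod 54)
  50^2 ≡ 50² = 2500 ≡ 16 (mod 54)
  50^4 ≡ 16² = 256 ≡ 40 (mod 54)
  50^8 ≡ 40² = 1600 ≡ 34 (mod 54)
  50^16 ≡ 34² = 1156 ≡ 22 (mod 54)
  50^32 ≡ 22² = 484 ≡ 52 (mod 54)
  50^64 ≡ 52² = 2704 ≡ 4 (mod 54)
81 = 64 + 16 + 1, so 50^81 = 50^64 × 50^16 × 50^1 ≡ 4 × 22 × 50 (mod 54)
Multiplying step by step:
  4 × 22 = 88 ≡ 34 (mod 54)
  34 × 50 = 1700 ≡ 26 (mod 54)
Result: 50^81 ≡ 26 (mod 54)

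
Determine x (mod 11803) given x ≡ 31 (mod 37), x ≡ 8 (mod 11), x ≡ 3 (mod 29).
10095

Using the Chinese Remainder Theorem:
M = product of moduli = 11803
For equation 1: M_1 = 319, 319 ≡ 23 (mod 37), inverse of 319 mod 37 is 29 (check: 23 × 29 = 667 ≡ 1 (mod 37))
For equation 2: M_2 = 1073, 1073 ≡ 6 (mod 11), inverse of 1073 mod 11 is 2 (check: 6 × 2 = 12 ≡ 1 (mod 11))
For equation 3: M_3 = 407, 407 ≡ 1 (mod 29), inverse of 407 mod 29 is 1 (check: 1 × 1 = 1 ≡ 1 (mod 29))
Combine: x ≡ Σ r_i×M_i×(M_i⁻¹ mod m_i) = 31×319×29 + 8×1073×2 + 3×407×1 = 286781 + 17168 + 1221 = 305170
305170 mod 11803 = 10095
x ≡ 10095 (mod 11803)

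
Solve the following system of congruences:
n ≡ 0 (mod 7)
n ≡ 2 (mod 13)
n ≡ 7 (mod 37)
1302

Using the Chinese Remainder Theorem:
M = product of moduli = 3367
For equation 1: M_1 = 481, 481 ≡ 5 (mod 7), inverse of 481 mod 7 is 3 (check: 5 × 3 = 15 ≡ 1 (mod 7))
For equation 2: M_2 = 259, 259 ≡ 12 (mod 13), inverse of 259 mod 13 is 12 (check: 12 × 12 = 144 ≡ 1 (mod 13))
For equation 3: M_3 = 91, 91 ≡ 17 (mod 37), inverse of 91 mod 37 is 24 (check: 17 × 24 = 408 ≡ 1 (mod 37))
Combine: n ≡ Σ r_i×M_i×(M_i⁻¹ mod m_i) = 0×481×3 + 2×259×12 + 7×91×24 = 0 + 6216 + 15288 = 21504
21504 mod 3367 = 1302
n ≡ 1302 (mod 3367)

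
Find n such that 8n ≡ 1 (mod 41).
8^(-1) ≡ 36 (mod 41). Verification: 8 × 36 = 288 ≡ 1 (mod 41)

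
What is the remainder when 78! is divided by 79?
By Wilson's theorem, (78)! ≡ -1 ≡ 78 (mod 79)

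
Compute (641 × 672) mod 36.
12

(641 × 672) = 430752
430752 mod 36 = 12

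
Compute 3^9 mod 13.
9 = 8 + 1 (binary 1001). Repeated squaring mod 13: 3^1 ≡ 3; 3^2 ≡ 3² = 9 ≡ 9; 3^4 ≡ 9² = 81 ≡ 3; 3^8 ≡ 3² = 9 ≡ 9. Multiply: 3^9 = 3^8 × 3^1 ≡ 9 × 3 (mod 13): 9 × 3 = 27 ≡ 1. So 3^9 ≡ 1 (mod 13).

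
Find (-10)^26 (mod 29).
Using repeated squaring. (-10) ≡ 19 (mod 29). 26 = 16 + 8 + 2 (binary 11010). Repeated squaring mod 29: 19^1 ≡ 19; 19^2 ≡ 19² = 361 ≡ 13; 19^4 ≡ 13² = 169 ≡ 24; 19^8 ≡ 24² = 576 ≡ 25; 19^16 ≡ 25² = 625 ≡ 16. Multiply: (-10)^26 ≡ 19^16 × 19^8 × 19^2 ≡ 16 × 25 × 13 (mod 29): 16 × 25 = 400 ≡ 23; 23 × 13 = 299 ≡ 9. So (-10)^26 ≡ 9 (mod 29).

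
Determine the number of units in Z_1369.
1332

Prime factorization: 1369 = 37^2
Using the formula φ(n) = n × Π(1 - 1/p) for each prime factor p:
φ(1369) = 1369 × (1 - 1/37)
φ(1369) = 1332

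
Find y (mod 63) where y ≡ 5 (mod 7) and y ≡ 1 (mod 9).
M = 7 × 9 = 63. M₁ = 9, y₁ ≡ 4 (mod 7). M₂ = 7, y₂ ≡ 4 (mod 9). y = 5×9×4 + 1×7×4 ≡ 19 (mod 63)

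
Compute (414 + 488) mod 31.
3

(414 + 488) = 902
902 mod 31 = 3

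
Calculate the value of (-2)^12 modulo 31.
Using repeated squaring. (-2) ≡ 29 (mod 31). 12 = 8 + 4 (binary 1100). Repeated squaring mod 31: 29^1 ≡ 29; 29^2 ≡ 29² = 841 ≡ 4; 29^4 ≡ 4² = 16 ≡ 16; 29^8 ≡ 16² = 256 ≡ 8. Multiply: (-2)^12 ≡ 29^8 × 29^4 ≡ 8 × 16 (mod 31): 8 × 16 = 128 ≡ 4. So (-2)^12 ≡ 4 (mod 31).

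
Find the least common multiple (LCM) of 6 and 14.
42

First find GCD(6, 14) using the Euclidean algorithm:
6 = 0 × 14 + 6
14 = 2 × 6 + 2
6 = 3 × 2 + 0
GCD(6, 14) = 2

LCM formula: LCM(a, b) = (a × b) / GCD(a, b)
LCM(6, 14) = (6 × 14) / 2
LCM(6, 14) = 84 / 2
LCM(6, 14) = 42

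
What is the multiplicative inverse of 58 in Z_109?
47

Using Extended Euclidean Algorithm:
gcd(58, 109) = 1
Bezout coefficients: 58 × 47 + 109 × -25 = 1
So 58 × 47 ≡ 1 (mod 109)
The inverse is 47 mod 109 = 47
Verification: 58 × 47 = 2726 = 25 × 109 + 1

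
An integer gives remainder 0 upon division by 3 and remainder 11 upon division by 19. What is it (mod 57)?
M = 3 × 19 = 57. M₁ = 19, y₁ ≡ 1 (mod 3). M₂ = 3, y₂ ≡ 13 (mod 19). m = 0×19×1 + 11×3×13 ≡ 30 (mod 57). The smallest positive such number is 30.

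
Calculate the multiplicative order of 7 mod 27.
Powers of 7 mod 27: 7^1≡7, 7^2≡22, 7^3≡19, 7^4≡25, 7^5≡13, 7^6≡10, 7^7≡16, 7^8≡4, 7^9≡1. Order = 9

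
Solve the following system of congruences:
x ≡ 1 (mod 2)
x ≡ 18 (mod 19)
37

Using the Chinese Remainder Theorem:
M = product of moduli = 38
For equation 1: M_1 = 19, 19 ≡ 1 (mod 2), inverse of 19 mod 2 is 1 (check: 1 × 1 = 1 ≡ 1 (mod 2))
For equation 2: M_2 = 2, 2 ≡ 2 (mod 19), inverse of 2 mod 19 is 10 (check: 2 × 10 = 20 ≡ 1 (mod 19))
Combine: x ≡ Σ r_i×M_i×(M_i⁻¹ mod m_i) = 1×19×1 + 18×2×10 = 19 + 360 = 379
379 mod 38 = 37
x ≡ 37 (mod 38)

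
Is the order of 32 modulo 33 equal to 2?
Yes, ord_33(32) = 2.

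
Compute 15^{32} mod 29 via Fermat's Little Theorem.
20

By Fermat's Little Theorem, a^(p-1) ≡ 1 (mod p) for prime p and gcd(a, p) = 1
Here p = 29, so 15^28 ≡ 1 (mod 29)
We can reduce the exponent: 32 mod 28 = 4
So 15^32 ≡ 15^4 (mod 29)
Computing: 15^4 mod 29 = 20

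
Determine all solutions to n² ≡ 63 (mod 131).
The square roots of 63 mod 131 are 60 and 71. Verify: 60² = 3600 ≡ 63 (mod 131)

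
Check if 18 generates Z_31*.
p - 1 = 30 has prime divisors 2, 3, 5. Check 18^(30/q) mod 31 for each: 18^(30/2) = 18^15 ≡ 1, 18^(30/3) = 18^10 ≡ 5, 18^(30/5) = 18^6 ≡ 16 (mod 31). Since 18^15 ≡ 1 (mod 31), the order of 18 divides 15 (in fact the order is 15) ≠ 30, so it is not a primitive root.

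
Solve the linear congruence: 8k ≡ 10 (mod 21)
17

Since gcd(8, 21) = 1 divides 10, a solution exists.
Multiply both sides by the inverse of 8 mod 21:
  8^(-1) mod 21 = 8
  x ≡ 8 × 10 ≡ 80 ≡ 17 (mod 21)
Verification: 8 × 17 = 136 = 6 × 21 + 10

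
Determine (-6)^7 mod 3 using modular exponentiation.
(-6) ≡ 0 (mod 3). 7 = 4 + 2 + 1 (binary 111). Repeated squaring mod 3: 0^1 ≡ 0; 0^2 ≡ 0² = 0 ≡ 0; 0^4 ≡ 0² = 0 ≡ 0. Multiply: (-6)^7 ≡ 0^4 × 0^2 × 0^1 ≡ 0 × 0 × 0 (mod 3): 0 × 0 = 0 ≡ 0; 0 × 0 = 0 ≡ 0. So (-6)^7 ≡ 0 (mod 3).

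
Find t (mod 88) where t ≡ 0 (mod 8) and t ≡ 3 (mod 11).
M = 8 × 11 = 88. M₁ = 11, y₁ ≡ 3 (mod 8). M₂ = 8, y₂ ≡ 7 (mod 11). t = 0×11×3 + 3×8×7 ≡ 80 (mod 88)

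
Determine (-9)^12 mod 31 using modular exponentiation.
Using repeated squaring. (-9) ≡ 22 (mod 31). 12 = 8 + 4 (binary 1100). Repeated squaring mod 31: 22^1 ≡ 22; 22^2 ≡ 22² = 484 ≡ 19; 22^4 ≡ 19² = 361 ≡ 20; 22^8 ≡ 20² = 400 ≡ 28. Multiply: (-9)^12 ≡ 22^8 × 22^4 ≡ 28 × 20 (mod 31): 28 × 20 = 560 ≡ 2. So (-9)^12 ≡ 2 (mod 31).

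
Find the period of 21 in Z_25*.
Powers of 21 mod 25: 21^1≡21, 21^2≡16, 21^3≡11, 21^4≡6, 21^5≡1. Order = 5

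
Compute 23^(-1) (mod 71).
23^(-1) ≡ 34 (mod 71). Verification: 23 × 34 = 782 ≡ 1 (mod 71)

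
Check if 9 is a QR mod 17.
By Euler's criterion: 9^{8} ≡ 1 (mod 17). Since this equals 1, 9 is a QR.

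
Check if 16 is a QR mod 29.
By Euler's criterion: 16^{14} ≡ 1 (mod 29). Since this equals 1, 16 is a QR.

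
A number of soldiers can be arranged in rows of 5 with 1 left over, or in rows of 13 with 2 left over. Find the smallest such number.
M = 5 × 13 = 65. M₁ = 13, y₁ ≡ 2 (mod 5). M₂ = 5, y₂ ≡ 8 (mod 13). n = 1×13×2 + 2×5×8 ≡ 41 (mod 65). The smallest positive such number is 41.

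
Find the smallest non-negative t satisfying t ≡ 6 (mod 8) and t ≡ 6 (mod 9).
M = 8 × 9 = 72. M₁ = 9, y₁ ≡ 1 (mod 8). M₂ = 8, y₂ ≡ 8 (mod 9). t = 6×9×1 + 6×8×8 ≡ 6 (mod 72)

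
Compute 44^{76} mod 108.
64

Using successive squaring:
Binary expansion of 76: 1001100
Powers of 44 mod 108 (each is the square of the previous):
  44^1 ≡ 44 (mod 108)
  44^2 ≡ 44² = 1936 ≡ 100 (mod 108)
  44^4 ≡ 100² = 10000 ≡ 64 (mod 108)
  44^8 ≡ 64² = 4096 ≡ 100 (mod 108)
  44^16 ≡ 100² = 10000 ≡ 64 (mod 108)
  44^32 ≡ 64² = 4096 ≡ 100 (mod 108)
  44^64 ≡ 100² = 10000 ≡ 64 (mod 108)
76 = 64 + 8 + 4, so 44^76 = 44^64 × 44^8 × 44^4 ≡ 64 × 100 × 64 (mod 108)
Multiplying step by step:
  64 × 100 = 6400 ≡ 28 (mod 108)
  28 × 64 = 1792 ≡ 64 (mod 108)
Result: 44^76 ≡ 64 (mod 108)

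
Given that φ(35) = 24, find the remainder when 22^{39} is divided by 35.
By Euler: 22^{24} ≡ 1 (mod 35) since gcd(22, 35) = 1. 39 = 1×24 + 15. So 22^{39} ≡ 22^{15} ≡ 8 (mod 35)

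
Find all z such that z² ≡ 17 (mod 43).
The square roots of 17 mod 43 are 24 and 19. Verify: 24² = 576 ≡ 17 (mod 43)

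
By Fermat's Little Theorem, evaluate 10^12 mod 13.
By Fermat's Little Theorem, 10^{12} ≡ 1 (mod 13) since 13 is prime and gcd(10, 13) = 1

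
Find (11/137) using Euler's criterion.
(11/137) = 11^{68} mod 137 = 1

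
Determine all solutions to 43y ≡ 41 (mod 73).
40

Since gcd(43, 73) = 1 divides 41, a solution exists.
Multiply both sides by the inverse of 43 mod 73:
  43^(-1) mod 73 = 17
  x ≡ 17 × 41 ≡ 697 ≡ 40 (mod 73)
Verification: 43 × 40 = 1720 = 23 × 73 + 41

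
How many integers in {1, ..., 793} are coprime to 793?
720

Prime factorization: 793 = 13 × 61
Using the formula φ(n) = n × Π(1 - 1/p) for each prime factor p:
φ(793) = 793 × (1 - 1/13) × (1 - 1/61)
φ(793) = 720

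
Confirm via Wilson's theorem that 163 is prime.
(162)! mod 163 = 162. Since this equals -1 (mod 163), Wilson confirms 163 is prime.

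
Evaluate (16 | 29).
(16/29) = 16^{14} mod 29 = 1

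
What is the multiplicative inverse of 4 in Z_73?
55

Using Extended Euclidean Algorithm:
gcd(4, 73) = 1
Bezout coefficients: 4 × -18 + 73 × 1 = 1
So 4 × -18 ≡ 1 (mod 73)
The inverse is -18 mod 73 = 55
Verification: 4 × 55 = 220 = 3 × 73 + 1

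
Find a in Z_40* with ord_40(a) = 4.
3 has order 4 mod 40 since 3^{4} ≡ 1 (mod 40) and no smaller power works.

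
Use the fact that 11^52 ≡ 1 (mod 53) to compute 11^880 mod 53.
By Fermat: 11^{52} ≡ 1 (mod 53). 880 ≡ 48 (mod 52). So 11^{880} ≡ 11^{48} ≡ 49 (mod 53)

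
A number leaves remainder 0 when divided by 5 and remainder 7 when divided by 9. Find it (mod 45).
M = 5 × 9 = 45. M₁ = 9, y₁ ≡ 4 (mod 5). M₂ = 5, y₂ ≡ 2 (mod 9). y = 0×9×4 + 7×5×2 ≡ 25 (mod 45)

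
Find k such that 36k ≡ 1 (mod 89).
36^(-1) ≡ 47 (mod 89). Verification: 36 × 47 = 1692 ≡ 1 (mod 89)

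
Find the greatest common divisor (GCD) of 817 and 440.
1

Using the Euclidean algorithm:
817 = 1 × 440 + 377
440 = 1 × 377 + 63
377 = 5 × 63 + 62
63 = 1 × 62 + 1
62 = 62 × 1 + 0

GCD(817, 440) = 1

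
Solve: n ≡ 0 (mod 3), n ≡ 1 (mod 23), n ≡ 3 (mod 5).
M = 3 × 23 × 5 = 345. M₁ = 115, y₁ ≡ 1 (mod 3). M₂ = 15, y₂ ≡ 20 (mod 23). M₃ = 69, y₃ ≡ 4 (mod 5). n = 0×115×1 + 1×15×20 + 3×69×4 ≡ 93 (mod 345)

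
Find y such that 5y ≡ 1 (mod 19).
5^(-1) ≡ 4 (mod 19). Verification: 5 × 4 = 20 ≡ 1 (mod 19)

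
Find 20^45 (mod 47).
Using repeated squaring. 45 = 32 + 8 + 4 + 1 (binary 101101). Repeated squaring mod 47: 20^1 ≡ 20; 20^2 ≡ 20² = 400 ≡ 24; 20^4 ≡ 24² = 576 ≡ 12; 20^8 ≡ 12² = 144 ≡ 3; 20^16 ≡ 3² = 9 ≡ 9; 20^32 ≡ 9² = 81 ≡ 34. Multiply: 20^45 = 20^32 × 20^8 × 20^4 × 20^1 ≡ 34 × 3 × 12 × 20 (mod 47): 34 × 3 = 102 ≡ 8; 8 × 12 = 96 ≡ 2; 2 × 20 = 40 ≡ 40. So 20^45 ≡ 40 (mod 47).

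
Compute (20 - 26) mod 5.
4

(20 - 26) = -6
-6 mod 5 = 4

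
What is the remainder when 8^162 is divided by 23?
Using Fermat: 8^{22} ≡ 1 (mod 23). 162 ≡ 8 (mod 22). So 8^{162} ≡ 8^{8} ≡ 4 (mod 23)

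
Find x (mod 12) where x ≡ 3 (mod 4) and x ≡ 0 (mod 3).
M = 4 × 3 = 12. M₁ = 3, y₁ ≡ 3 (mod 4). M₂ = 4, y₂ ≡ 1 (mod 3). x = 3×3×3 + 0×4×1 ≡ 3 (mod 12)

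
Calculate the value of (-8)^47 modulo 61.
Using repeated squaring. (-8) ≡ 53 (mod 61). 47 = 32 + 8 + 4 + 2 + 1 (binary 101111). Repeated squaring mod 61: 53^1 ≡ 53; 53^2 ≡ 53² = 2809 ≡ 3; 53^4 ≡ 3² = 9 ≡ 9; 53^8 ≡ 9² = 81 ≡ 20; 53^16 ≡ 20² = 400 ≡ 34; 53^32 ≡ 34² = 1156 ≡ 58. Multiply: (-8)^47 ≡ 53^32 × 53^8 × 53^4 × 53^2 × 53^1 ≡ 58 × 20 × 9 × 3 × 53 (mod 61): 58 × 20 = 1160 ≡ 1; 1 × 9 = 9 ≡ 9; 9 × 3 = 27 ≡ 27; 27 × 53 = 1431 ≡ 28. So (-8)^47 ≡ 28 (mod 61).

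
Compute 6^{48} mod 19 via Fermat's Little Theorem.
7

By Fermat's Little Theorem, a^(p-1) ≡ 1 (mod p) for prime p and gcd(a, p) = 1
Here p = 19, so 6^18 ≡ 1 (mod 19)
We can reduce the exponent: 48 mod 18 = 12
So 6^48 ≡ 6^12 (mod 19)
Computing: 6^12 mod 19 = 7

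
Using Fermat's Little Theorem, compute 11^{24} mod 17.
16

By Fermat's Little Theorem, a^(p-1) ≡ 1 (mod p) for prime p and gcd(a, p) = 1
Here p = 17, so 11^16 ≡ 1 (mod 17)
We can reduce the exponent: 24 mod 16 = 8
So 11^24 ≡ 11^8 (mod 17)
Computing: 11^8 mod 17 = 16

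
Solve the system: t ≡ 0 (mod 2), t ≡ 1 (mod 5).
M = 2 × 5 = 10. M₁ = 5, y₁ ≡ 1 (mod 2). M₂ = 2, y₂ ≡ 3 (mod 5). t = 0×5×1 + 1×2×3 ≡ 6 (mod 10)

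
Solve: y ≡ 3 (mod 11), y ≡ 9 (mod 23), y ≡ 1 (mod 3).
M = 11 × 23 × 3 = 759. M₁ = 69, y₁ ≡ 4 (mod 11). M₂ = 33, y₂ ≡ 7 (mod 23). M₃ = 253, y₃ ≡ 1 (mod 3). y = 3×69×4 + 9×33×7 + 1×253×1 ≡ 124 (mod 759)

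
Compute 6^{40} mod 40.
16

Using successive squaring:
Binary expansion of 40: 101000
Powers of 6 mod 40 (each is the square of the previous):
  6^1 ≡ 6 (mod 40)
  6^2 ≡ 6² = 36 ≡ 36 (mod 40)
  6^4 ≡ 36² = 1296 ≡ 16 (mod 40)
  6^8 ≡ 16² = 256 ≡ 16 (mod 40)
  6^16 ≡ 16² = 256 ≡ 16 (mod 40)
  6^32 ≡ 16² = 256 ≡ 16 (mod 40)
40 = 32 + 8, so 6^40 = 6^32 × 6^8 ≡ 16 × 16 (mod 40)
Multiplying step by step:
  16 × 16 = 256 ≡ 16 (mod 40)
Result: 6^40 ≡ 16 (mod 40)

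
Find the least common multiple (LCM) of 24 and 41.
984

First find GCD(24, 41) using the Euclidean algorithm:
24 = 0 × 41 + 24
41 = 1 × 24 + 17
24 = 1 × 17 + 7
17 = 2 × 7 + 3
7 = 2 × 3 + 1
3 = 3 × 1 + 0
GCD(24, 41) = 1

LCM formula: LCM(a, b) = (a × b) / GCD(a, b)
LCM(24, 41) = (24 × 41) / 1
LCM(24, 41) = 984 / 1
LCM(24, 41) = 984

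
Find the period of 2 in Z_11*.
Powers of 2 mod 11: 2^1≡2, 2^2≡4, 2^3≡8, 2^4≡5, 2^5≡10, 2^6≡9, 2^7≡7, 2^8≡3, 2^9≡6, 2^10≡1. Order = 10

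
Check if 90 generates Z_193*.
p - 1 = 192 has prime divisors 2, 3. Check 90^(192/q) mod 193 for each: 90^(192/2) = 90^96 ≡ 192, 90^(192/3) = 90^64 ≡ 108 (mod 193). None of these is 1, so 90 has order 192 = φ(193), so it is a primitive root mod 193.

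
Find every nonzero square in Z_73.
QRs mod 73: {1, 2, 3, 4, 6, 8, 9, 12, 16, 18, 19, 23, 24, 25, 27, 32, 35, 36, 37, 38, 41, 46, 48, 49, 50, 54, 55, 57, 61, 64, 65, 67, 69, 70, 71, 72}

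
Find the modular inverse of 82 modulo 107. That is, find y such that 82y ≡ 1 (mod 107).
77

Using Extended Euclidean Algorithm:
gcd(82, 107) = 1
Bezout coefficients: 82 × -30 + 107 × 23 = 1
So 82 × -30 ≡ 1 (mod 107)
The inverse is -30 mod 107 = 77
Verification: 82 × 77 = 6314 = 59 × 107 + 1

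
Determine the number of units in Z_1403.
1320

Prime factorization: 1403 = 23 × 61
Using the formula φ(n) = n × Π(1 - 1/p) for each prime factor p:
φ(1403) = 1403 × (1 - 1/23) × (1 - 1/61)
φ(1403) = 1320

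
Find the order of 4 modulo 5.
Powers of 4 mod 5: 4^1≡4, 4^2≡1. Order = 2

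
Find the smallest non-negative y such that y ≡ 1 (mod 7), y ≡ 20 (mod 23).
43

Using the Chinese Remainder Theorem:
M = product of moduli = 161
For equation 1: M_1 = 23, 23 ≡ 2 (mod 7), inverse of 23 mod 7 is 4 (check: 2 × 4 = 8 ≡ 1 (mod 7))
For equation 2: M_2 = 7, 7 ≡ 7 (mod 23), inverse of 7 mod 23 is 10 (check: 7 × 10 = 70 ≡ 1 (mod 23))
Combine: y ≡ Σ r_i×M_i×(M_i⁻¹ mod m_i) = 1×23×4 + 20×7×10 = 92 + 1400 = 1492
1492 mod 161 = 43
y ≡ 43 (mod 161)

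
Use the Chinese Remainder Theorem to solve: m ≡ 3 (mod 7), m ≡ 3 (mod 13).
M = 7 × 13 = 91. M₁ = 13, y₁ ≡ 6 (mod 7). M₂ = 7, y₂ ≡ 2 (mod 13). m = 3×13×6 + 3×7×2 ≡ 3 (mod 91)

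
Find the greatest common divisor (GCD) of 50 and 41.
1

Using the Euclidean algorithm:
50 = 1 × 41 + 9
41 = 4 × 9 + 5
9 = 1 × 5 + 4
5 = 1 × 4 + 1
4 = 4 × 1 + 0

GCD(50, 41) = 1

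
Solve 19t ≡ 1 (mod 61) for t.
45

Using Extended Euclidean Algorithm:
gcd(19, 61) = 1
Bezout coefficients: 19 × -16 + 61 × 5 = 1
So 19 × -16 ≡ 1 (mod 61)
The inverse is -16 mod 61 = 45
Verification: 19 × 45 = 855 = 14 × 61 + 1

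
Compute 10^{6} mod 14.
8

Using successive squaring:
Binary expansion of 6: 110
Powers of 10 mod 14 (each is the square of the previous):
  10^1 ≡ 10 (mod 14)
  10^2 ≡ 10² = 100 ≡ 2 (mod 14)
  10^4 ≡ 2² = 4 ≡ 4 (mod 14)
6 = 4 + 2, so 10^6 = 10^4 × 10^2 ≡ 4 × 2 (mod 14)
Multiplying step by step:
  4 × 2 = 8 ≡ 8 (mod 14)
Result: 10^6 ≡ 8 (mod 14)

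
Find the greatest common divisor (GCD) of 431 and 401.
1

Using the Euclidean algorithm:
431 = 1 × 401 + 30
401 = 13 × 30 + 11
30 = 2 × 11 + 8
11 = 1 × 8 + 3
8 = 2 × 3 + 2
3 = 1 × 2 + 1
2 = 2 × 1 + 0

GCD(431, 401) = 1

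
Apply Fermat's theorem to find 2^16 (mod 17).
By Fermat's Little Theorem, 2^{16} ≡ 1 (mod 17) since 17 is prime and gcd(2, 17) = 1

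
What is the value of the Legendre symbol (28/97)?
(28/97) = 28^{48} mod 97 = -1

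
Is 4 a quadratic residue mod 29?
By Euler's criterion: 4^{14} ≡ 1 (mod 29). Since this equals 1, 4 is a QR.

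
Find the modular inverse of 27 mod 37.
27^(-1) ≡ 11 (mod 37). Verification: 27 × 11 = 297 ≡ 1 (mod 37)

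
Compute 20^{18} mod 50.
0

Using successive squaring:
Binary expansion of 18: 10010
Powers of 20 mod 50 (each is the square of the previous):
  20^1 ≡ 20 (mod 50)
  20^2 ≡ 20² = 400 ≡ 0 (mod 50)
  20^4 ≡ 0² = 0 ≡ 0 (mod 50)
  20^8 ≡ 0² = 0 ≡ 0 (mod 50)
  20^16 ≡ 0² = 0 ≡ 0 (mod 50)
18 = 16 + 2, so 20^18 = 20^16 × 20^2 ≡ 0 × 0 (mod 50)
Multiplying step by step:
  0 × 0 = 0 ≡ 0 (mod 50)
Result: 20^18 ≡ 0 (mod 50)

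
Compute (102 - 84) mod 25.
18

(102 - 84) = 18
18 mod 25 = 18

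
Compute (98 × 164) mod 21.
7

(98 × 164) = 16072
16072 mod 21 = 7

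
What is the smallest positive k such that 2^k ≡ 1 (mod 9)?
Powers of 2 mod 9: 2^1≡2, 2^2≡4, 2^3≡8, 2^4≡7, 2^5≡5, 2^6≡1. Order = 6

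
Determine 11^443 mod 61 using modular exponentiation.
Using Fermat: 11^{60} ≡ 1 (mod 61). 443 ≡ 23 (mod 60). So 11^{443} ≡ 11^{23} ≡ 50 (mod 61)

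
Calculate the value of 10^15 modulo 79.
Using repeated squaring. 15 = 8 + 4 + 2 + 1 (binary 1111). Repeated squaring mod 79: 10^1 ≡ 10; 10^2 ≡ 10² = 100 ≡ 21; 10^4 ≡ 21² = 441 ≡ 46; 10^8 ≡ 46² = 2116 ≡ 62. Multiply: 10^15 = 10^8 × 10^4 × 10^2 × 10^1 ≡ 62 × 46 × 21 × 10 (mod 79): 62 × 46 = 2852 ≡ 8; 8 × 21 = 168 ≡ 10; 10 × 10 = 100 ≡ 21. So 10^15 ≡ 21 (mod 79).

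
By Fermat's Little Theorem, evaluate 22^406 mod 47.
By Fermat: 22^{46} ≡ 1 (mod 47). 406 = 8×46 + 38. So 22^{406} ≡ 22^{38} ≡ 36 (mod 47)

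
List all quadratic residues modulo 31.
QRs mod 31: {1, 2, 4, 5, 7, 8, 9, 10, 14, 16, 18, 19, 20, 25, 28}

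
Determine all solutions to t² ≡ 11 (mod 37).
The square roots of 11 mod 37 are 23 and 14. Verify: 23² = 529 ≡ 11 (mod 37)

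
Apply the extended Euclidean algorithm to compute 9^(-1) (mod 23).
Extended GCD: 9(-5) + 23(2) = 1. So 9^(-1) ≡ 18 ≡ 18 (mod 23). Verify: 9 × 18 = 162 ≡ 1 (mod 23)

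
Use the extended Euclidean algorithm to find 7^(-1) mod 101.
Extended GCD: 7(29) + 101(-2) = 1. So 7^(-1) ≡ 29 ≡ 29 (mod 101). Verify: 7 × 29 = 203 ≡ 1 (mod 101)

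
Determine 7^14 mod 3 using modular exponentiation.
Using Fermat: 7^{2} ≡ 1 (mod 3). 14 ≡ 0 (mod 2). So 7^{14} ≡ 7^{0} ≡ 1 (mod 3)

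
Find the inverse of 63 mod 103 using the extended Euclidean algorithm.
Extended GCD: 63(18) + 103(-11) = 1. So 63^(-1) ≡ 18 ≡ 18 (mod 103). Verify: 63 × 18 = 1134 ≡ 1 (mod 103)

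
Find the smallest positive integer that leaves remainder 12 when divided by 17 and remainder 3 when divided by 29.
M = 17 × 29 = 493. M₁ = 29, y₁ ≡ 10 (mod 17). M₂ = 17, y₂ ≡ 12 (mod 29). m = 12×29×10 + 3×17×12 ≡ 148 (mod 493). The smallest positive such number is 148.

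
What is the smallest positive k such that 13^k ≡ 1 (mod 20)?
Powers of 13 mod 20: 13^1≡13, 13^2≡9, 13^3≡17, 13^4≡1. Order = 4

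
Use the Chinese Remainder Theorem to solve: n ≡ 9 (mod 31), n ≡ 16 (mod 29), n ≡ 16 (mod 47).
9557

Using the Chinese Remainder Theorem:
M = product of moduli = 42253
For equation 1: M_1 = 1363, 1363 ≡ 30 (mod 31), inverse of 1363 mod 31 is 30 (check: 30 × 30 = 900 ≡ 1 (mod 31))
For equation 2: M_2 = 1457, 1457 ≡ 7 (mod 29), inverse of 1457 mod 29 is 25 (check: 7 × 25 = 175 ≡ 1 (mod 29))
For equation 3: M_3 = 899, 899 ≡ 6 (mod 47), inverse of 899 mod 47 is 8 (check: 6 × 8 = 48 ≡ 1 (mod 47))
Combine: n ≡ Σ r_i×M_i×(M_i⁻¹ mod m_i) = 9×1363×30 + 16×1457×25 + 16×899×8 = 368010 + 582800 + 115072 = 1065882
1065882 mod 42253 = 9557
n ≡ 9557 (mod 42253)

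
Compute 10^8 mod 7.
10 ≡ 3 (mod 7). 8 = 8 (binary 1000). Repeated squaring mod 7: 3^1 ≡ 3; 3^2 ≡ 3² = 9 ≡ 2; 3^4 ≡ 2² = 4 ≡ 4; 3^8 ≡ 4² = 16 ≡ 2. So 10^8 ≡ 2 (mod 7).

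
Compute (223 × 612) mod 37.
20

(223 × 612) = 136476
136476 mod 37 = 20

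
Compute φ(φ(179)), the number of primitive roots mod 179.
Number of primitive roots mod 179 = φ(178) = 88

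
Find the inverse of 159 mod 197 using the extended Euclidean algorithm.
Extended GCD: 159(57) + 197(-46) = 1. So 159^(-1) ≡ 57 ≡ 57 (mod 197). Verify: 159 × 57 = 9063 ≡ 1 (mod 197)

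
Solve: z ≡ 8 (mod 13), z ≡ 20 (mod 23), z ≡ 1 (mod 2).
M = 13 × 23 × 2 = 598. M₁ = 46, y₁ ≡ 2 (mod 13). M₂ = 26, y₂ ≡ 8 (mod 23). M₃ = 299, y₃ ≡ 1 (mod 2). z = 8×46×2 + 20×26×8 + 1×299×1 ≡ 411 (mod 598)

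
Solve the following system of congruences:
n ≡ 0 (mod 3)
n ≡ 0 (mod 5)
0

Using the Chinese Remainder Theorem:
M = product of moduli = 15
For equation 1: M_1 = 5, 5 ≡ 2 (mod 3), inverse of 5 mod 3 is 2 (check: 2 × 2 = 4 ≡ 1 (mod 3))
For equation 2: M_2 = 3, 3 ≡ 3 (mod 5), inverse of 3 mod 5 is 2 (check: 3 × 2 = 6 ≡ 1 (mod 5))
Combine: n ≡ Σ r_i×M_i×(M_i⁻¹ mod m_i) = 0×5×2 + 0×3×2 = 0 + 0 = 0
0 mod 15 = 0
n ≡ 0 (mod 15)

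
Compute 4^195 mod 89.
Using Fermat: 4^{88} ≡ 1 (mod 89). 195 ≡ 19 (mod 88). So 4^{195} ≡ 4^{19} ≡ 32 (mod 89)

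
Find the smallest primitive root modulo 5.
2

A primitive root g modulo p has order p-1 = 4
Prime divisors of 4: [2]
g is a primitive root iff g^(4/q) ≢ 1 (mod 5) for each prime divisor q
Testing small values:
  g = 2: 2^2 ≡ 4 (mod 5) → none is 1, primitive root!
The smallest primitive root is 2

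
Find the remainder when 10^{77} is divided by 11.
By Fermat: 10^{10} ≡ 1 (mod 11). 77 = 7×10 + 7. So 10^{77} ≡ 10^{7} ≡ 10 (mod 11)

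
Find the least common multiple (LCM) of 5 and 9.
45

First find GCD(5, 9) using the Euclidean algorithm:
5 = 0 × 9 + 5
9 = 1 × 5 + 4
5 = 1 × 4 + 1
4 = 4 × 1 + 0
GCD(5, 9) = 1

LCM formula: LCM(a, b) = (a × b) / GCD(a, b)
LCM(5, 9) = (5 × 9) / 1
LCM(5, 9) = 45 / 1
LCM(5, 9) = 45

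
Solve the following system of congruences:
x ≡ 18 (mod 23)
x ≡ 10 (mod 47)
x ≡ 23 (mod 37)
26330

Using the Chinese Remainder Theorem:
M = product of moduli = 39997
For equation 1: M_1 = 1739, 1739 ≡ 14 (mod 23), inverse of 1739 mod 23 is 5 (check: 14 × 5 = 70 ≡ 1 (mod 23))
For equation 2: M_2 = 851, 851 ≡ 5 (mod 47), inverse of 851 mod 47 is 19 (check: 5 × 19 = 95 ≡ 1 (mod 47))
For equation 3: M_3 = 1081, 1081 ≡ 8 (mod 37), inverse of 1081 mod 37 is 14 (check: 8 × 14 = 112 ≡ 1 (mod 37))
Combine: x ≡ Σ r_i×M_i×(M_i⁻¹ mod m_i) = 18×1739×5 + 10×851×19 + 23×1081×14 = 156510 + 161690 + 348082 = 666282
666282 mod 39997 = 26330
x ≡ 26330 (mod 39997)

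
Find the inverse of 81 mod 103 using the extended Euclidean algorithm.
Extended GCD: 81(14) + 103(-11) = 1. So 81^(-1) ≡ 14 ≡ 14 (mod 103). Verify: 81 × 14 = 1134 ≡ 1 (mod 103)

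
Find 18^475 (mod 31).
Using Fermat: 18^{30} ≡ 1 (mod 31). 475 ≡ 25 (mod 30). So 18^{475} ≡ 18^{25} ≡ 5 (mod 31)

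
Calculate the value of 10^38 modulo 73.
Using repeated squaring. 38 = 32 + 4 + 2 (binary 100110). Repeated squaring mod 73: 10^1 ≡ 10; 10^2 ≡ 10² = 100 ≡ 27; 10^4 ≡ 27² = 729 ≡ 72; 10^8 ≡ 72² = 5184 ≡ 1; 10^16 ≡ 1² = 1 ≡ 1; 10^32 ≡ 1² = 1 ≡ 1. Multiply: 10^38 = 10^32 × 10^4 × 10^2 ≡ 1 × 72 × 27 (mod 73): 1 × 72 = 72 ≡ 72; 72 × 27 = 1944 ≡ 46. So 10^38 ≡ 46 (mod 73).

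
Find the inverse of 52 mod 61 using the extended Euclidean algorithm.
Extended GCD: 52(27) + 61(-23) = 1. So 52^(-1) ≡ 27 ≡ 27 (mod 61). Verify: 52 × 27 = 1404 ≡ 1 (mod 61)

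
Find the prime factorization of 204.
2^2 × 3 × 17

Divide by primes starting from smallest:
204 ÷ 2 = 102
102 ÷ 2 = 51
51 ÷ 3 = 17
17 ÷ 17 = 1

204 = 2^2 × 3 × 17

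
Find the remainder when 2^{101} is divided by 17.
By Fermat: 2^{16} ≡ 1 (mod 17). 101 = 6×16 + 5. So 2^{101} ≡ 2^{5} ≡ 15 (mod 17)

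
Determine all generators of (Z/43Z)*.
Primitive roots mod 43: {3, 5, 12, 18, 19, 20, 26, 28, 29, 30, 33, 34}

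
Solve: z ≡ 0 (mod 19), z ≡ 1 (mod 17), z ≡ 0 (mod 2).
M = 19 × 17 × 2 = 646. M₁ = 34, y₁ ≡ 14 (mod 19). M₂ = 38, y₂ ≡ 13 (mod 17). M₃ = 323, y₃ ≡ 1 (mod 2). z = 0×34×14 + 1×38×13 + 0×323×1 ≡ 494 (mod 646)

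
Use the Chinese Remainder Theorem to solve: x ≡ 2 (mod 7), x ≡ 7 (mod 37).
44

Using the Chinese Remainder Theorem:
M = product of moduli = 259
For equation 1: M_1 = 37, 37 ≡ 2 (mod 7), inverse of 37 mod 7 is 4 (check: 2 × 4 = 8 ≡ 1 (mod 7))
For equation 2: M_2 = 7, 7 ≡ 7 (mod 37), inverse of 7 mod 37 is 16 (check: 7 × 16 = 112 ≡ 1 (mod 37))
Combine: x ≡ Σ r_i×M_i×(M_i⁻¹ mod m_i) = 2×37×4 + 7×7×16 = 296 + 784 = 1080
1080 mod 259 = 44
x ≡ 44 (mod 259)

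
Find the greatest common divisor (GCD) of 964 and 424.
4

Using the Euclidean algorithm:
964 = 2 × 424 + 116
424 = 3 × 116 + 76
116 = 1 × 76 + 40
76 = 1 × 40 + 36
40 = 1 × 36 + 4
36 = 9 × 4 + 0

GCD(964, 424) = 4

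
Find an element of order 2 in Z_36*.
19 has order 2 mod 36 since 19^{2} ≡ 1 (mod 36) and no smaller power works.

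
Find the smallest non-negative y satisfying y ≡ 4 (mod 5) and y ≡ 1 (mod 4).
M = 5 × 4 = 20. M₁ = 4, y₁ ≡ 4 (mod 5). M₂ = 5, y₂ ≡ 1 (mod 4). y = 4×4×4 + 1×5×1 ≡ 9 (mod 20)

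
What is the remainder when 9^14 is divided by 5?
Using Fermat: 9^{4} ≡ 1 (mod 5). 14 ≡ 2 (mod 4). So 9^{14} ≡ 9^{2} ≡ 1 (mod 5)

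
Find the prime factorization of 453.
3 × 151

Divide by primes starting from smallest:
453 ÷ 3 = 151
151 ÷ 151 = 1

453 = 3 × 151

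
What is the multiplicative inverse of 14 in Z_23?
5

Using Extended Euclidean Algorithm:
gcd(14, 23) = 1
Bezout coefficients: 14 × 5 + 23 × -3 = 1
So 14 × 5 ≡ 1 (mod 23)
The inverse is 5 mod 23 = 5
Verification: 14 × 5 = 70 = 3 × 23 + 1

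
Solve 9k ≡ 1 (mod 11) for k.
5

Using Extended Euclidean Algorithm:
gcd(9, 11) = 1
Bezout coefficients: 9 × 5 + 11 × -4 = 1
So 9 × 5 ≡ 1 (mod 11)
The inverse is 5 mod 11 = 5
Verification: 9 × 5 = 45 = 4 × 11 + 1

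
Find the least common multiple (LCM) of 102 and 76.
3876

First find GCD(102, 76) using the Euclidean algorithm:
102 = 1 × 76 + 26
76 = 2 × 26 + 24
26 = 1 × 24 + 2
24 = 12 × 2 + 0
GCD(102, 76) = 2

LCM formula: LCM(a, b) = (a × b) / GCD(a, b)
LCM(102, 76) = (102 × 76) / 2
LCM(102, 76) = 7752 / 2
LCM(102, 76) = 3876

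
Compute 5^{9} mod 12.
5

Using successive squaring:
Binary expansion of 9: 1001
Powers of 5 mod 12 (each is the square of the previous):
  5^1 ≡ 5 (mod 12)
  5^2 ≡ 5² = 25 ≡ 1 (mod 12)
  5^4 ≡ 1² = 1 ≡ 1 (mod 12)
  5^8 ≡ 1² = 1 ≡ 1 (mod 12)
9 = 8 + 1, so 5^9 = 5^8 × 5^1 ≡ 1 × 5 (mod 12)
Multiplying step by step:
  1 × 5 = 5 ≡ 5 (mod 12)
Result: 5^9 ≡ 5 (mod 12)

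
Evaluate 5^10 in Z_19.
10 = 8 + 2 (binary 1010). Repeated squaring mod 19: 5^1 ≡ 5; 5^2 ≡ 5² = 25 ≡ 6; 5^4 ≡ 6² = 36 ≡ 17; 5^8 ≡ 17² = 289 ≡ 4. Multiply: 5^10 = 5^8 × 5^2 ≡ 4 × 6 (mod 19): 4 × 6 = 24 ≡ 5. So 5^10 ≡ 5 (mod 19).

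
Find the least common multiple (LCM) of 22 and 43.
946

First find GCD(22, 43) using the Euclidean algorithm:
22 = 0 × 43 + 22
43 = 1 × 22 + 21
22 = 1 × 21 + 1
21 = 21 × 1 + 0
GCD(22, 43) = 1

LCM formula: LCM(a, b) = (a × b) / GCD(a, b)
LCM(22, 43) = (22 × 43) / 1
LCM(22, 43) = 946 / 1
LCM(22, 43) = 946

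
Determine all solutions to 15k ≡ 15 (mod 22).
1

Since gcd(15, 22) = 1 divides 15, a solution exists.
Multiply both sides by the inverse of 15 mod 22:
  15^(-1) mod 22 = 3
  x ≡ 3 × 15 ≡ 45 ≡ 1 (mod 22)
Verification: 15 × 1 = 15 = 0 × 22 + 15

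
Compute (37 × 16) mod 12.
4

(37 × 16) = 592
592 mod 12 = 4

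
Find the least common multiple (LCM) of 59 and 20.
1180

First find GCD(59, 20) using the Euclidean algorithm:
59 = 2 × 20 + 19
20 = 1 × 19 + 1
19 = 19 × 1 + 0
GCD(59, 20) = 1

LCM formula: LCM(a, b) = (a × b) / GCD(a, b)
LCM(59, 20) = (59 × 20) / 1
LCM(59, 20) = 1180 / 1
LCM(59, 20) = 1180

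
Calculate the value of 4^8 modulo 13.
8 = 8 (binary 1000). Repeated squaring mod 13: 4^1 ≡ 4; 4^2 ≡ 4² = 16 ≡ 3; 4^4 ≡ 3² = 9 ≡ 9; 4^8 ≡ 9² = 81 ≡ 3. So 4^8 ≡ 3 (mod 13).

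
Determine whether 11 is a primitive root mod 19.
p - 1 = 18 has prime divisors 2, 3. Check 11^(18/q) mod 19 for each: 11^(18/2) = 11^9 ≡ 1, 11^(18/3) = 11^6 ≡ 1 (mod 19). Since 11^9 ≡ 1 (mod 19), the order of 11 divides 9 (in fact the order is 3) ≠ 18, so it is not a primitive root.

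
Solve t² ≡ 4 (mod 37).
The square roots of 4 mod 37 are 35 and 2. Verify: 35² = 1225 ≡ 4 (mod 37)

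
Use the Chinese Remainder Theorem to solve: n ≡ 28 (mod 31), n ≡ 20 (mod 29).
803

Using the Chinese Remainder Theorem:
M = product of moduli = 899
For equation 1: M_1 = 29, 29 ≡ 29 (mod 31), inverse of 29 mod 31 is 15 (check: 29 × 15 = 435 ≡ 1 (mod 31))
For equation 2: M_2 = 31, 31 ≡ 2 (mod 29), inverse of 31 mod 29 is 15 (check: 2 × 15 = 30 ≡ 1 (mod 29))
Combine: n ≡ Σ r_i×M_i×(M_i⁻¹ mod m_i) = 28×29×15 + 20×31×15 = 12180 + 9300 = 21480
21480 mod 899 = 803
n ≡ 803 (mod 899)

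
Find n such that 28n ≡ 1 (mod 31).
28^(-1) ≡ 10 (mod 31). Verification: 28 × 10 = 280 ≡ 1 (mod 31)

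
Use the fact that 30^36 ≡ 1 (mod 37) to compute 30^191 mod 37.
By Fermat: 30^{36} ≡ 1 (mod 37). 191 = 5×36 + 11. So 30^{191} ≡ 30^{11} ≡ 25 (mod 37)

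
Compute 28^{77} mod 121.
118

Using successive squaring:
Binary expansion of 77: 1001101
Powers of 28 mod 121 (each is the square of the previous):
  28^1 ≡ 28 (mod 121)
  28^2 ≡ 28² = 784 ≡ 58 (mod 121)
  28^4 ≡ 58² = 3364 ≡ 97 (mod 121)
  28^8 ≡ 97² = 9409 ≡ 92 (mod 121)
  28^16 ≡ 92² = 8464 ≡ 115 (mod 121)
  28^32 ≡ 115² = 13225 ≡ 36 (mod 121)
  28^64 ≡ 36² = 1296 ≡ 86 (mod 121)
77 = 64 + 8 + 4 + 1, so 28^77 = 28^64 × 28^8 × 28^4 × 28^1 ≡ 86 × 92 × 97 × 28 (mod 121)
Multiplying step by step:
  86 × 92 = 7912 ≡ 47 (mod 121)
  47 × 97 = 4559 ≡ 82 (mod 121)
  82 × 28 = 2296 ≡ 118 (mod 121)
Result: 28^77 ≡ 118 (mod 121)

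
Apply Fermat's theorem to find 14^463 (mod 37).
By Fermat: 14^{36} ≡ 1 (mod 37). 463 ≡ 31 (mod 36). So 14^{463} ≡ 14^{31} ≡ 23 (mod 37)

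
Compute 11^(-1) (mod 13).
11^(-1) ≡ 6 (mod 13). Verification: 11 × 6 = 66 ≡ 1 (mod 13)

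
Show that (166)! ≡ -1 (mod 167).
(166)! mod 167 = 166. Since this equals -1 (mod 167), Wilson confirms 167 is prime.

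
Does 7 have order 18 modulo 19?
p - 1 = 18 has prime divisors 2, 3. Check 7^(18/q) mod 19 for each: 7^(18/2) = 7^9 ≡ 1, 7^(18/3) = 7^6 ≡ 1 (mod 19). Since 7^9 ≡ 1 (mod 19), the order of 7 divides 9 (in fact the order is 3) ≠ 18, so it is not a primitive root.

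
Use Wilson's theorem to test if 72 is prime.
(71)! mod 72 = 0. Since 0 ≢ -1 (mod 72), 72 is not prime.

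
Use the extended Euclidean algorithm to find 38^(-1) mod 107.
Extended GCD: 38(31) + 107(-11) = 1. So 38^(-1) ≡ 31 ≡ 31 (mod 107). Verify: 38 × 31 = 1178 ≡ 1 (mod 107)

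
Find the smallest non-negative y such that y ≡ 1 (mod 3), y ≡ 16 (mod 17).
16

Using the Chinese Remainder Theorem:
M = product of moduli = 51
For equation 1: M_1 = 17, 17 ≡ 2 (mod 3), inverse of 17 mod 3 is 2 (check: 2 × 2 = 4 ≡ 1 (mod 3))
For equation 2: M_2 = 3, 3 ≡ 3 (mod 17), inverse of 3 mod 17 is 6 (check: 3 × 6 = 18 ≡ 1 (mod 17))
Combine: y ≡ Σ r_i×M_i×(M_i⁻¹ mod m_i) = 1×17×2 + 16×3×6 = 34 + 288 = 322
322 mod 51 = 16
y ≡ 16 (mod 51)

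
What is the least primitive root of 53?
2

A primitive root g modulo p has order p-1 = 52
Prime divisors of 52: [2, 13]
g is a primitive root iff g^(52/q) ≢ 1 (mod 53) for each prime divisor q
Testing small values:
  g = 2: 2^26 ≡ 52, 2^4 ≡ 16 (mod 53) → none is 1, primitive root!
The smallest primitive root is 2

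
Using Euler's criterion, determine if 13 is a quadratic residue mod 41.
By Euler's criterion: 13^{20} ≡ 40 (mod 41). Since this equals -1 (≡ 40), 13 is not a QR.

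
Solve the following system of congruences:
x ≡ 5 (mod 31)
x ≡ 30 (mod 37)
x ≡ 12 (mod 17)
9243

Using the Chinese Remainder Theorem:
M = product of moduli = 19499
For equation 1: M_1 = 629, 629 ≡ 9 (mod 31), inverse of 629 mod 31 is 7 (check: 9 × 7 = 63 ≡ 1 (mod 31))
For equation 2: M_2 = 527, 527 ≡ 9 (mod 37), inverse of 527 mod 37 is 33 (check: 9 × 33 = 297 ≡ 1 (mod 37))
For equation 3: M_3 = 1147, 1147 ≡ 8 (mod 17), inverse of 1147 mod 17 is 15 (check: 8 × 15 = 120 ≡ 1 (mod 17))
Combine: x ≡ Σ r_i×M_i×(M_i⁻¹ mod m_i) = 5×629×7 + 30×527×33 + 12×1147×15 = 22015 + 521730 + 206460 = 750205
750205 mod 19499 = 9243
x ≡ 9243 (mod 19499)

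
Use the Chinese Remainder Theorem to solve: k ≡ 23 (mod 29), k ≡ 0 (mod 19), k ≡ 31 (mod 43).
6954

Using the Chinese Remainder Theorem:
M = product of moduli = 23693
For equation 1: M_1 = 817, 817 ≡ 5 (mod 29), inverse of 817 mod 29 is 6 (check: 5 × 6 = 30 ≡ 1 (mod 29))
For equation 2: M_2 = 1247, 1247 ≡ 12 (mod 19), inverse of 1247 mod 19 is 8 (check: 12 × 8 = 96 ≡ 1 (mod 19))
For equation 3: M_3 = 551, 551 ≡ 35 (mod 43), inverse of 551 mod 43 is 16 (check: 35 × 16 = 560 ≡ 1 (mod 43))
Combine: k ≡ Σ r_i×M_i×(M_i⁻¹ mod m_i) = 23×817×6 + 0×1247×8 + 31×551×16 = 112746 + 0 + 273296 = 386042
386042 mod 23693 = 6954
k ≡ 6954 (mod 23693)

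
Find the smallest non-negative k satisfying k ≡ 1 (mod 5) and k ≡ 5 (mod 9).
M = 5 × 9 = 45. M₁ = 9, y₁ ≡ 4 (mod 5). M₂ = 5, y₂ ≡ 2 (mod 9). k = 1×9×4 + 5×5×2 ≡ 41 (mod 45)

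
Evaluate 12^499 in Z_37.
Using Fermat: 12^{36} ≡ 1 (mod 37). 499 ≡ 31 (mod 36). So 12^{499} ≡ 12^{31} ≡ 16 (mod 37)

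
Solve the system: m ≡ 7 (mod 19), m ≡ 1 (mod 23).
M = 19 × 23 = 437. M₁ = 23, y₁ ≡ 5 (mod 19). M₂ = 19, y₂ ≡ 17 (mod 23). m = 7×23×5 + 1×19×17 ≡ 254 (mod 437)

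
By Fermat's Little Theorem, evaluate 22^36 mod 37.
By Fermat's Little Theorem, 22^{36} ≡ 1 (mod 37) since 37 is prime and gcd(22, 37) = 1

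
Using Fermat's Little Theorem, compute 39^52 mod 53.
By Fermat's Little Theorem, 39^{52} ≡ 1 (mod 53) since 53 is prime and gcd(39, 53) = 1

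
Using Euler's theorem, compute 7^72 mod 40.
By Euler: 7^{16} ≡ 1 (mod 40) since gcd(7, 40) = 1. 72 = 4×16 + 8. So 7^{72} ≡ 7^{8} ≡ 1 (mod 40)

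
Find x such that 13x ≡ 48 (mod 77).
57

Since gcd(13, 77) = 1 divides 48, a solution exists.
Multiply both sides by the inverse of 13 mod 77:
  13^(-1) mod 77 = 6
  x ≡ 6 × 48 ≡ 288 ≡ 57 (mod 77)
Verification: 13 × 57 = 741 = 9 × 77 + 48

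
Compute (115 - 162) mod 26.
5

(115 - 162) = -47
-47 mod 26 = 5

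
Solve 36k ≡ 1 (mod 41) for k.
36^(-1) ≡ 8 (mod 41). Verification: 36 × 8 = 288 ≡ 1 (mod 41)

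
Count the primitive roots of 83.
40

The number of primitive roots modulo p is φ(p-1) = φ(82)
φ(82) = 40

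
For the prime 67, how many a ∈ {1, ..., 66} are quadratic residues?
For prime 67, there are (p-1)/2 = (67-1)/2 = 33 quadratic residues (excluding 0).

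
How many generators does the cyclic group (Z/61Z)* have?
16

The number of primitive roots modulo p is φ(p-1) = φ(60)
φ(60) = 16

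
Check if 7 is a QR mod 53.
By Euler's criterion: 7^{26} ≡ 1 (mod 53). Since this equals 1, 7 is a QR.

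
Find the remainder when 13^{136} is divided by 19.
By Fermat: 13^{18} ≡ 1 (mod 19). 136 = 7×18 + 10. So 13^{136} ≡ 13^{10} ≡ 6 (mod 19)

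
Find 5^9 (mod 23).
9 = 8 + 1 (binary 1001). Repeated squaring mod 23: 5^1 ≡ 5; 5^2 ≡ 5² = 25 ≡ 2; 5^4 ≡ 2² = 4 ≡ 4; 5^8 ≡ 4² = 16 ≡ 16. Multiply: 5^9 = 5^8 × 5^1 ≡ 16 × 5 (mod 23): 16 × 5 = 80 ≡ 11. So 5^9 ≡ 11 (mod 23).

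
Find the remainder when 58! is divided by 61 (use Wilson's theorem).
(60)! = (58)! × (59) × (60) ≡ -1 (mod 61). So (58)! ≡ -1 × [(60)(59)]^(-1) ≡ 30 (mod 61)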